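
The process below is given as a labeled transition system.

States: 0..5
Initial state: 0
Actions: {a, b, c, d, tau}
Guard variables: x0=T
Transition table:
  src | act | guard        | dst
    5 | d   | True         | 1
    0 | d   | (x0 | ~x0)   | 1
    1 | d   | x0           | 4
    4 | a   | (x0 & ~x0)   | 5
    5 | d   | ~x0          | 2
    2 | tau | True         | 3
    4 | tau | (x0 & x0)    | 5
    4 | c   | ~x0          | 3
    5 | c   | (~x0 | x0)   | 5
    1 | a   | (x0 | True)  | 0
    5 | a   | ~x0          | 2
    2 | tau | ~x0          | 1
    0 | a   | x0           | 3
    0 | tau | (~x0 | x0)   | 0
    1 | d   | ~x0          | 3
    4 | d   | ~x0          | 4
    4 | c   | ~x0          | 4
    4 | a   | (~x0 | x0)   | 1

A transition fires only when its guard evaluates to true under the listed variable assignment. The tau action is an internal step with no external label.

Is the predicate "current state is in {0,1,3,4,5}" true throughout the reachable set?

Answer: INVARIANT HOLDS

Trace:
Inv-set: {0,1,3,4,5}
Reachable = {0,1,3,4,5}
  0: ✓
  1: ✓
  3: ✓
  4: ✓
  5: ✓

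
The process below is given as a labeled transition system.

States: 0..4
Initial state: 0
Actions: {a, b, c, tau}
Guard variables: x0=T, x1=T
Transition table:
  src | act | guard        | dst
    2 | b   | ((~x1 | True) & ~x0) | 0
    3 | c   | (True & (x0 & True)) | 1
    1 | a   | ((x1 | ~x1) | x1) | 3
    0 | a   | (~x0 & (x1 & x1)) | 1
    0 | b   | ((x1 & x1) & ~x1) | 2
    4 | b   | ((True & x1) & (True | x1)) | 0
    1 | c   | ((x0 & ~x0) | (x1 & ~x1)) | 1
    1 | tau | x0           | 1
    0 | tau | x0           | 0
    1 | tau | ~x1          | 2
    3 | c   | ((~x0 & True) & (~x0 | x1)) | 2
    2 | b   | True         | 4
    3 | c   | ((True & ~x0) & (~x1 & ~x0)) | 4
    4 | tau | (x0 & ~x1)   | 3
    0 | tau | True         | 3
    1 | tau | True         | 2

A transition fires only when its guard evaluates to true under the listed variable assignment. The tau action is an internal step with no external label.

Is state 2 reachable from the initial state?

8 transition(s) survive guard evaluation.
L0 = {0}
L1 = {3}  now seen {0,3}
L2 = {1}  now seen {0,1,3}
L3 = {2}  now seen {0,1,2,3}
L4 = {4}  now seen {0,1,2,3,4}
Reach set: {0,1,2,3,4}
Path to 2: tau·c·tau

Answer: REACHABLE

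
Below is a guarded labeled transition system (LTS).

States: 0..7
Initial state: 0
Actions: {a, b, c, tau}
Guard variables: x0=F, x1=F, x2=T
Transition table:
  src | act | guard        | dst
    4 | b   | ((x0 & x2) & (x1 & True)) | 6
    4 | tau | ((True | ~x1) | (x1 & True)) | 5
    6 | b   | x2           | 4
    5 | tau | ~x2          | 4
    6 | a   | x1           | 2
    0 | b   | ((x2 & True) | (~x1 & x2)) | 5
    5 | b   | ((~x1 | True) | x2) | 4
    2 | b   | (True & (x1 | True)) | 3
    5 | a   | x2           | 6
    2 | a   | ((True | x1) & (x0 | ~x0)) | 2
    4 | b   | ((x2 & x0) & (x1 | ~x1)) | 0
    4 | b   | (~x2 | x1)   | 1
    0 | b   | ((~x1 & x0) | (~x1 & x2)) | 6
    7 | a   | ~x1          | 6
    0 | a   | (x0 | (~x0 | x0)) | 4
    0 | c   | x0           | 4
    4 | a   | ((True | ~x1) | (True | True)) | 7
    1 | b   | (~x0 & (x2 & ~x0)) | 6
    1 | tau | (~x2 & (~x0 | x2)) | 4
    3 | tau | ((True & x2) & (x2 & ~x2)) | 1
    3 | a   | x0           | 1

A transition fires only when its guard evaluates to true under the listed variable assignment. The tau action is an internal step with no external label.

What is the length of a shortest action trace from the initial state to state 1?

Answer: UNREACHABLE

Analysis:
Layered search for 1:
  Layer 0: {0}
  Layer 1: {4,5,6}
  Layer 2: {7}
1 never appears.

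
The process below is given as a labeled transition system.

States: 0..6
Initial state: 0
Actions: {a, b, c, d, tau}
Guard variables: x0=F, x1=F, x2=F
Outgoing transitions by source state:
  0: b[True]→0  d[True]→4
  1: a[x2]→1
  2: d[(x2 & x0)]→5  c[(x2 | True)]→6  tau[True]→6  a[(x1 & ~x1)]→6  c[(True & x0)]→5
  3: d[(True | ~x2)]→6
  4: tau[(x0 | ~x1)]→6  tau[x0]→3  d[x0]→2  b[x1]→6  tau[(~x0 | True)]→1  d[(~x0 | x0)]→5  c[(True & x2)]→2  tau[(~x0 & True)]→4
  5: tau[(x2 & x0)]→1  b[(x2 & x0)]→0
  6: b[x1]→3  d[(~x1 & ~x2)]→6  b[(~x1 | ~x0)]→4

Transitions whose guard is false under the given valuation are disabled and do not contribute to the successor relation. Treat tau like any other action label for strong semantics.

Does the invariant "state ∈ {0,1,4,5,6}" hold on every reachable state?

Allowed set {0,1,4,5,6}
Reach set: {0,1,4,5,6}
  0: safe
  1: safe
  4: safe
  5: safe
  6: safe

Answer: INVARIANT HOLDS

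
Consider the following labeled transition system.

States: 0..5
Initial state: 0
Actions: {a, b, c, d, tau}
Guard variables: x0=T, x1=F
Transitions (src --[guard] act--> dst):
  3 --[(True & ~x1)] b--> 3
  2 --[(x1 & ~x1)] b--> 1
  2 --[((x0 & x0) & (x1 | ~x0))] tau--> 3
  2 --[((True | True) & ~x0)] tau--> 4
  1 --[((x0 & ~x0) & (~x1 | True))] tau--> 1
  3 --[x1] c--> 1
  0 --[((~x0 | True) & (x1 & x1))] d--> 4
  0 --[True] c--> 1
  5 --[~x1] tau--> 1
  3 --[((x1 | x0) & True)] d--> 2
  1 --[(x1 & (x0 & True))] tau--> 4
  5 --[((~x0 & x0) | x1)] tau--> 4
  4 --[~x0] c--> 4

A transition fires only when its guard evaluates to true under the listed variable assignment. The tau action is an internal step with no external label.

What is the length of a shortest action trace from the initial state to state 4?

BFS to 4:
  depth 0: {0}
  depth 1: {1}
4 never appears.

Answer: UNREACHABLE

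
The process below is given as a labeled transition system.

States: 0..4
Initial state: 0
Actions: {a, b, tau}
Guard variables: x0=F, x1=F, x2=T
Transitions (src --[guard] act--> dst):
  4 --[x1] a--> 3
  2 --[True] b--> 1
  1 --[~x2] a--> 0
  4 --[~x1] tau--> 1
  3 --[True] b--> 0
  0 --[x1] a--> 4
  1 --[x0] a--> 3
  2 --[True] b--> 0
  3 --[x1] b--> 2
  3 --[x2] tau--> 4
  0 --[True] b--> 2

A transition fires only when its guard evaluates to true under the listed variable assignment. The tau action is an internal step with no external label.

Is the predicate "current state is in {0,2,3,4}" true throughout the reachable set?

Answer: INVARIANT VIOLATED at state 1

Working:
Allowed set {0,2,3,4}
R = {0,1,2}
  0: ✓
  1: ✗ unsafe
  2: ✓
witness against invariant: b·b → 1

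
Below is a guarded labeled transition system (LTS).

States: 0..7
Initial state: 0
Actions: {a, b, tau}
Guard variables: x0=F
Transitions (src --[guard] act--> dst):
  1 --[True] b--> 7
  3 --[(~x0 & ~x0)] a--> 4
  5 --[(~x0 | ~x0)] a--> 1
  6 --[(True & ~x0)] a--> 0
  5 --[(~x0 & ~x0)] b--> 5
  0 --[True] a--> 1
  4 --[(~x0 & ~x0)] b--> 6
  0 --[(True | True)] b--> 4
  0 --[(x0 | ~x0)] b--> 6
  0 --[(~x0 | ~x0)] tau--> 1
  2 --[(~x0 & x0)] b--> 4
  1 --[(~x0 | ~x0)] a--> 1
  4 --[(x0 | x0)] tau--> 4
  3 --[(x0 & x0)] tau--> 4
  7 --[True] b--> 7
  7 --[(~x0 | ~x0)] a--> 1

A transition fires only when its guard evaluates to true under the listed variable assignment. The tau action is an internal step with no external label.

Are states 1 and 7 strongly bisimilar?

Refine partition for ~:
  round 0: {{0,1,2,3,4,5,6,7}}
  round 1: {{0},{1,5,7},{2},{3,6},{4}}
  round 2: {{0},{1,5,7},{2},{3},{4},{6}}
Fixed point at round 3; 6 class(es).
class of 1: {1,5,7}; class of 7: {1,5,7}

Answer: BISIMILAR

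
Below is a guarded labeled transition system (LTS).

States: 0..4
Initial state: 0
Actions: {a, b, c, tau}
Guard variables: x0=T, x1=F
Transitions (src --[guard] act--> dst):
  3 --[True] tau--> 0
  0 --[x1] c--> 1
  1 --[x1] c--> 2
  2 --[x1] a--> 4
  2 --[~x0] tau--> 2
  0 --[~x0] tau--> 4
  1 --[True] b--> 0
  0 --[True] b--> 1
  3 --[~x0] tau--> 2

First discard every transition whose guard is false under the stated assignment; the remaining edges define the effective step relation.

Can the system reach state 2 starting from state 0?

Guard filter leaves 3 enabled edge(s).
L0 = {0}
L1 = {1}  now seen {0,1}
Reachable = {0,1}

Answer: UNREACHABLE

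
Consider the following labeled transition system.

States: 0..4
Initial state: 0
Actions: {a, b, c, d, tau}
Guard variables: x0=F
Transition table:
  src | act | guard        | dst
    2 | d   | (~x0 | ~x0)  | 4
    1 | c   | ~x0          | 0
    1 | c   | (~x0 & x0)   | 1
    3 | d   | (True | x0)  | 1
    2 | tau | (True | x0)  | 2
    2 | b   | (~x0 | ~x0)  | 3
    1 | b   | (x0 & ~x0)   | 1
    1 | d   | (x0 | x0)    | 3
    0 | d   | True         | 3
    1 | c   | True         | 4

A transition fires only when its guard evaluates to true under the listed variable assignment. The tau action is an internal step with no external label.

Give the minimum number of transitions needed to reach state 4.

Breadth-first toward 4:
  depth 0: {0}
  depth 1: {3}
  depth 2: {1}
  depth 3: {4}
depth(4)=3, e.g. d·d·c

Answer: 3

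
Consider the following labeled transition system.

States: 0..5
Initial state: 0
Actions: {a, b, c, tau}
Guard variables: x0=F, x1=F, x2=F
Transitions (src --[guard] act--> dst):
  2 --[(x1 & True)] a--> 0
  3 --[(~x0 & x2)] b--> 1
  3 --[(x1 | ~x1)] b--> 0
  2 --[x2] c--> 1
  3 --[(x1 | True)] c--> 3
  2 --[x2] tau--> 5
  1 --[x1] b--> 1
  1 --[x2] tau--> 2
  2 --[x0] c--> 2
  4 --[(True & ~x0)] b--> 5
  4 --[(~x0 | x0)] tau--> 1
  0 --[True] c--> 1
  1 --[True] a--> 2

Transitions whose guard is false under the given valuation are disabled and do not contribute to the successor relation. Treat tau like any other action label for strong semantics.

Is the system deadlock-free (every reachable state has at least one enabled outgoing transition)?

R = {0,1,2}
  0: c→1  [1 out]
  1: a→2  [1 out]
  2: ∅  [no exit]
trace reaching 2: c·a

Answer: DEADLOCK at state 2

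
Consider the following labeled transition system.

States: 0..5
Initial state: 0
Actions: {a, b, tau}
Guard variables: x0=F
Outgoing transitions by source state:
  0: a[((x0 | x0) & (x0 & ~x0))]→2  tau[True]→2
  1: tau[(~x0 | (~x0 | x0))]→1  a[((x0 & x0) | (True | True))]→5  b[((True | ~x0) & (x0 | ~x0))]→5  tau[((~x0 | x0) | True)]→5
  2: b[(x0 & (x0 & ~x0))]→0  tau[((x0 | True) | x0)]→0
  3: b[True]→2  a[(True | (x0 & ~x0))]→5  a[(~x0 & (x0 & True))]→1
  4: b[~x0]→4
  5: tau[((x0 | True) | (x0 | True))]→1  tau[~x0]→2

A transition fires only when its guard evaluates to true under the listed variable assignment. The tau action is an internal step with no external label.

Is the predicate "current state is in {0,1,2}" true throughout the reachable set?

Answer: INVARIANT HOLDS

Trace:
Inv-set: {0,1,2}
Reachable = {0,2}
  0: ok
  2: ok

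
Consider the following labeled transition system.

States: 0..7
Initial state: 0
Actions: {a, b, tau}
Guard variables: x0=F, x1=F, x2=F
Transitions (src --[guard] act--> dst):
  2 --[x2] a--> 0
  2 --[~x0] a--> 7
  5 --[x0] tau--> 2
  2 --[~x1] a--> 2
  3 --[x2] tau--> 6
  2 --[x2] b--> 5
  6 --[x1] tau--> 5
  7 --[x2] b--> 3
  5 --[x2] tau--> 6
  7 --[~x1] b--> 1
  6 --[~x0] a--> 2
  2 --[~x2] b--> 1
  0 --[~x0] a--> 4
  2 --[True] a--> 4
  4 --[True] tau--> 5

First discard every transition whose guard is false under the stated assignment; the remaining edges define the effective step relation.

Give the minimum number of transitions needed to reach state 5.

Answer: 2

Trace:
Breadth-first toward 5:
  L0 = {0}
  L1 = {4}
  L2 = {5}
depth(5)=2, e.g. a·tau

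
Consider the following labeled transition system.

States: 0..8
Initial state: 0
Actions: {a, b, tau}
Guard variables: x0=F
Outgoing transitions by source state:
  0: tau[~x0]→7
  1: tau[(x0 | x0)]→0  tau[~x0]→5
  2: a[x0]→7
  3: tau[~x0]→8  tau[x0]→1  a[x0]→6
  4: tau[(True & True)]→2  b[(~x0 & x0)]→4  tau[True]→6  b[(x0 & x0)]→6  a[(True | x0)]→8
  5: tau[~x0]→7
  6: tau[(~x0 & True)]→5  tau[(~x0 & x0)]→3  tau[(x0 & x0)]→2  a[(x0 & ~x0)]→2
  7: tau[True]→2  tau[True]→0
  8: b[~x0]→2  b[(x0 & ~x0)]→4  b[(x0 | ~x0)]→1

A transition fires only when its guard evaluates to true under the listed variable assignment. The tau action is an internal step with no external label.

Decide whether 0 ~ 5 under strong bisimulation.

Answer: BISIMILAR

Analysis:
Compute ~ classes (split until stable):
  round 0: {{0,1,2,3,4,5,6,7,8}}
  round 1: {{0,1,3,5,6,7},{2},{4},{8}}
  round 2: {{0,1,5,6},{2},{3},{4},{7},{8}}
  round 3: {{0,5},{1,6},{2},{3},{4},{7},{8}}
Fixed point at round 4; 7 class(es).
0∈{0,5}, 5∈{0,5}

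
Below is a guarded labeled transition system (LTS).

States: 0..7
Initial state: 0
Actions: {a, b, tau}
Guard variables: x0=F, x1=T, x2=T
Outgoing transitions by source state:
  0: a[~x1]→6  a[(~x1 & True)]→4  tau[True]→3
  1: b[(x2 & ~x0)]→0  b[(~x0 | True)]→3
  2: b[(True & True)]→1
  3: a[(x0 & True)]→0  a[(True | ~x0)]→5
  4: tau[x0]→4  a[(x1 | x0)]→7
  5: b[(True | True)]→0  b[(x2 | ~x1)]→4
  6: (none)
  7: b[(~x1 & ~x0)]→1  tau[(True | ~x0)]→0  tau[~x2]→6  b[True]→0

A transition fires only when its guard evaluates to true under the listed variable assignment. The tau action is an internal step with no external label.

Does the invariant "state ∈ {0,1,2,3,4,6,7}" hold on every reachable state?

Answer: INVARIANT VIOLATED at state 5

Analysis:
Inv-set: {0,1,2,3,4,6,7}
Reach set: {0,3,4,5,7}
  0: ok
  3: ok
  4: ok
  5: outside
  7: ok
witness against invariant: tau·a → 5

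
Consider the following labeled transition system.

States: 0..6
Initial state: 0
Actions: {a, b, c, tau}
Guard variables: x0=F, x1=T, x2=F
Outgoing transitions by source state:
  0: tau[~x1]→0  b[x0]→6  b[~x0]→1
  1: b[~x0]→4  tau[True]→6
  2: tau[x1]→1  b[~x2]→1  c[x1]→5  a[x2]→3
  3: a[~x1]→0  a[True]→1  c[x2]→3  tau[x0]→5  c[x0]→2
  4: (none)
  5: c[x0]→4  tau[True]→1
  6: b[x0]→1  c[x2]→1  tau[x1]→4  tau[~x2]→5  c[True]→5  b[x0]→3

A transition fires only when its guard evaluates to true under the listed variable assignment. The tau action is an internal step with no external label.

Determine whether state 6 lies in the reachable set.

After dropping false guards: 11 live edges.
depth 0: {0}
depth 1: {1}  now seen {0,1}
depth 2: {4,6}  now seen {0,1,4,6}
depth 3: {5}  now seen {0,1,4,5,6}
R = {0,1,4,5,6}
Path to 6: b·tau

Answer: REACHABLE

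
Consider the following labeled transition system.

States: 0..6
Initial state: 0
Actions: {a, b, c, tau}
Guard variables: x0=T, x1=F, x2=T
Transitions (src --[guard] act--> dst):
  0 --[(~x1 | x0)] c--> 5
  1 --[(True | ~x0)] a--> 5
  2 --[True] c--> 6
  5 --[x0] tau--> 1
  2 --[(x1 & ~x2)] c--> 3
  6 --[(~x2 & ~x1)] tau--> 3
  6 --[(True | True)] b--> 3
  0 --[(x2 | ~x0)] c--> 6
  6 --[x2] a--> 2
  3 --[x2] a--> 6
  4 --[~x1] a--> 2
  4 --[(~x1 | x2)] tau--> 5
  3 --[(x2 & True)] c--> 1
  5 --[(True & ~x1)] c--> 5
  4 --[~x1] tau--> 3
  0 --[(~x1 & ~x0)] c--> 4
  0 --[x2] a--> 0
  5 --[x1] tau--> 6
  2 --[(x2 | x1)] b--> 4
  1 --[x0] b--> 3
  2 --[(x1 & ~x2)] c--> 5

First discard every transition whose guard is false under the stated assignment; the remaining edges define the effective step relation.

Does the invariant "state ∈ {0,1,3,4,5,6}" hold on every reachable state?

Answer: INVARIANT VIOLATED at state 2

Trace:
Safe = {0,1,3,4,5,6}
Reach set: {0,1,2,3,4,5,6}
  0: ✓
  1: ✓
  2: outside
  3: ✓
  4: ✓
  5: ✓
  6: ✓
witness against invariant: c·a → 2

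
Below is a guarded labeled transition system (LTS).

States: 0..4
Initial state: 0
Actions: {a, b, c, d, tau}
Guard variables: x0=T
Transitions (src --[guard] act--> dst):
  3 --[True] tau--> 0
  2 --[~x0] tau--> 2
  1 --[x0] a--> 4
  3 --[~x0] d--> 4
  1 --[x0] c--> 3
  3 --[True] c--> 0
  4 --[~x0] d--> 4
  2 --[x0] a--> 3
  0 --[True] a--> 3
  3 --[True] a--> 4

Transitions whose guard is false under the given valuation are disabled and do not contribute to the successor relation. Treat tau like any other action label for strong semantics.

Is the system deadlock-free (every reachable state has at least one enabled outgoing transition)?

R = {0,3,4}
  0: a→3  [deg 1]
  3: a→4  c→0  tau→0  [deg 3]
  4: ∅  [no exit]
trace reaching 4: a·a

Answer: DEADLOCK at state 4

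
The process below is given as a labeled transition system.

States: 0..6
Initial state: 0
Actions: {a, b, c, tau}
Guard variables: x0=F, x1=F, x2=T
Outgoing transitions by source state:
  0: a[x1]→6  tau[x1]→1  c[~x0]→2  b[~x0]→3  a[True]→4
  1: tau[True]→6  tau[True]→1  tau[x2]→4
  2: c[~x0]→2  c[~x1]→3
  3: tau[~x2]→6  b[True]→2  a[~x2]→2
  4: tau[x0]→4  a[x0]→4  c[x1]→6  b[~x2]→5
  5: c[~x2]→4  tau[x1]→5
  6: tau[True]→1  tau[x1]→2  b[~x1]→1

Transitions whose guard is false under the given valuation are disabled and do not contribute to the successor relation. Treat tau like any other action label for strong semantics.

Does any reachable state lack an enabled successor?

R = {0,2,3,4}
  0: a→4  b→3  c→2  [3 exit(s)]
  2: c→2  c→3  [2 exit(s)]
  3: b→2  [1 exit(s)]
  4: ∅  [deadlock]
Path to 4: a

Answer: DEADLOCK at state 4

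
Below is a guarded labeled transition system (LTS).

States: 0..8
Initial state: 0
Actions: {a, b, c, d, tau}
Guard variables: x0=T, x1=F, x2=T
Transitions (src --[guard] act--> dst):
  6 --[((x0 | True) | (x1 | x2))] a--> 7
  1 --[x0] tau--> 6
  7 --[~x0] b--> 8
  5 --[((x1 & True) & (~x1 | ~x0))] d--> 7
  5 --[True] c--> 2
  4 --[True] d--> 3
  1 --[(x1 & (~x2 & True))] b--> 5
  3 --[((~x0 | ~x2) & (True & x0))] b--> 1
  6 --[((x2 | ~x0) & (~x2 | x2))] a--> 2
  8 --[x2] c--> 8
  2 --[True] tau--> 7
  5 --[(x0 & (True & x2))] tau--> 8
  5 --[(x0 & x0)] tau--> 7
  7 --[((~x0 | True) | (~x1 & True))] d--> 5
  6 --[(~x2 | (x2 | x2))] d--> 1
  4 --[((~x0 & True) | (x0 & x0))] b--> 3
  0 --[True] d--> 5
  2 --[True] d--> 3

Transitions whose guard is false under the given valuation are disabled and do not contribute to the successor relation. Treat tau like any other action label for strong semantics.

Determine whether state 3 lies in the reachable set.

Answer: REACHABLE

Working:
14 transition(s) survive guard evaluation.
L0 = {0}
L1 = {5}  now seen {0,5}
L2 = {2,7,8}  now seen {0,2,5,7,8}
L3 = {3}  now seen {0,2,3,5,7,8}
R = {0,2,3,5,7,8}
trace reaching 3: d·c·d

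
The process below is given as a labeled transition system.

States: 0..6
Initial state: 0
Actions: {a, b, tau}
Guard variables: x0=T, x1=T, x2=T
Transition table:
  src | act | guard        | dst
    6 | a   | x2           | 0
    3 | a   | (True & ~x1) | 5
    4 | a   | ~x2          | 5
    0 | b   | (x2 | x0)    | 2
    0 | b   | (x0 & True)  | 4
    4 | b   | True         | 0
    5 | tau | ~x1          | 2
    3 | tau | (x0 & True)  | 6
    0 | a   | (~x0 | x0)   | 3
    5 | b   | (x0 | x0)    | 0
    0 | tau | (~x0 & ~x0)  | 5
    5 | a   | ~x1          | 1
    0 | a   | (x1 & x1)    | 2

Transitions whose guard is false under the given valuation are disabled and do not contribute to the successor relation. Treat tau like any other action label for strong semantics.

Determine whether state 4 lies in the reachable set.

8 transition(s) survive guard evaluation.
depth 0: {0}
depth 1: {2,3,4}  total {0,2,3,4}
depth 2: {6}  total {0,2,3,4,6}
R = {0,2,3,4,6}
Path to 4: b

Answer: REACHABLE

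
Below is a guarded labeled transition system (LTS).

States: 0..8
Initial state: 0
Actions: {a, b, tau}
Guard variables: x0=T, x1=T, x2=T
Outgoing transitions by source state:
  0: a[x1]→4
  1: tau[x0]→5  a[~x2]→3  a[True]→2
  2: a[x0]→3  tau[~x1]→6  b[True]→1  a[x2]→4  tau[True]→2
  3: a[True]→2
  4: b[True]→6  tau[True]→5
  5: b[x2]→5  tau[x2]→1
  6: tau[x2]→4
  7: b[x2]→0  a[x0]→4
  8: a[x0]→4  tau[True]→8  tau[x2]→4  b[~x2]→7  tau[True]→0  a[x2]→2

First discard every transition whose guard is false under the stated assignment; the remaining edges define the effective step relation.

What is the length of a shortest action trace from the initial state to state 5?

Answer: 2

Analysis:
BFS to 5:
  L0 = {0}
  L1 = {4}
  L2 = {5,6}
5 enters at depth 2; path a·tau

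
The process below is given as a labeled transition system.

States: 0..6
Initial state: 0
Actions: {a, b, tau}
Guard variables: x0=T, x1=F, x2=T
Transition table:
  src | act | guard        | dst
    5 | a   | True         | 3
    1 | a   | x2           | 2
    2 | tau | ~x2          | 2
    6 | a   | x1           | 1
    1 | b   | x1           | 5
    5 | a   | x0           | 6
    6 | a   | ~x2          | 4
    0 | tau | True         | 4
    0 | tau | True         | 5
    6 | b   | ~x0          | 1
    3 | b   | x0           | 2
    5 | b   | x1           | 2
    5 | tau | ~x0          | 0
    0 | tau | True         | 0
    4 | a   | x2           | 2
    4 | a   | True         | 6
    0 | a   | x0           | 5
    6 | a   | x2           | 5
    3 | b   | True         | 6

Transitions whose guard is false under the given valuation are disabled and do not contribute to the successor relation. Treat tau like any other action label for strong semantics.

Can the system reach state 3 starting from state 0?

After dropping false guards: 12 live edges.
depth 0: {0}
depth 1: {4,5}  cumulative {0,4,5}
depth 2: {2,3,6}  cumulative {0,2,3,4,5,6}
R = {0,2,3,4,5,6}
witness 3: tau·a

Answer: REACHABLE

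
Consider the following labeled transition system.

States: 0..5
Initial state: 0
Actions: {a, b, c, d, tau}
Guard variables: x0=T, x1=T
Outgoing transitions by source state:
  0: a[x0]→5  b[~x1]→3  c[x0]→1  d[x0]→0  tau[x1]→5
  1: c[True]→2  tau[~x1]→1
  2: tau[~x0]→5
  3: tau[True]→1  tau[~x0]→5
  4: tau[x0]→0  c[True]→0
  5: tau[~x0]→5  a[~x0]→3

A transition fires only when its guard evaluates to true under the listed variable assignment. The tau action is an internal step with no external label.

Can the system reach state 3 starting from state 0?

Guard filter leaves 8 enabled edge(s).
L0 = {0}
L1 = {1,5}  now seen {0,1,5}
L2 = {2}  now seen {0,1,2,5}
R = {0,1,2,5}

Answer: UNREACHABLE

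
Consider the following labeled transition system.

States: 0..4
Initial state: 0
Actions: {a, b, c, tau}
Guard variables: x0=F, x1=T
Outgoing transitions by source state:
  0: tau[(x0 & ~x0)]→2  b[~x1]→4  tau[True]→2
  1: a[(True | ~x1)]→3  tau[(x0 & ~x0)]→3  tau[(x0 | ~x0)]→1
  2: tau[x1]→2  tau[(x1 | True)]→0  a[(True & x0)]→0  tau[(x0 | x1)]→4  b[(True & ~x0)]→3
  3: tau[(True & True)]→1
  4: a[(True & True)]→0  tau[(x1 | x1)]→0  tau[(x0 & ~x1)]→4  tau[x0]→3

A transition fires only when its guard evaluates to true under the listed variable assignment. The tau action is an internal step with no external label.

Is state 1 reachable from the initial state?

Guard filter leaves 10 enabled edge(s).
Layer 0: {0}
Layer 1: {2}  now seen {0,2}
Layer 2: {3,4}  now seen {0,2,3,4}
Layer 3: {1}  now seen {0,1,2,3,4}
Reachable = {0,1,2,3,4}
Path to 1: tau·b·tau

Answer: REACHABLE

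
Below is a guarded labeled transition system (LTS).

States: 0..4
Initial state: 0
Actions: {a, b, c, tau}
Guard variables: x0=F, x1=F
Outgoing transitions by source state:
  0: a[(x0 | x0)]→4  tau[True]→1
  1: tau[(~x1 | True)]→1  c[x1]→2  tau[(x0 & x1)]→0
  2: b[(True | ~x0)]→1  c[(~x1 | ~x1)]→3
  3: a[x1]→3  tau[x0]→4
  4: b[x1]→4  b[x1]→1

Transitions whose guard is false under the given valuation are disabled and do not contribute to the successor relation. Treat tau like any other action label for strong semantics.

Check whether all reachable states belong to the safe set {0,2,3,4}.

Answer: INVARIANT VIOLATED at state 1

Working:
Inv-set: {0,2,3,4}
Reachable = {0,1}
  0: safe
  1: ✗ unsafe
reach 1 via tau — violates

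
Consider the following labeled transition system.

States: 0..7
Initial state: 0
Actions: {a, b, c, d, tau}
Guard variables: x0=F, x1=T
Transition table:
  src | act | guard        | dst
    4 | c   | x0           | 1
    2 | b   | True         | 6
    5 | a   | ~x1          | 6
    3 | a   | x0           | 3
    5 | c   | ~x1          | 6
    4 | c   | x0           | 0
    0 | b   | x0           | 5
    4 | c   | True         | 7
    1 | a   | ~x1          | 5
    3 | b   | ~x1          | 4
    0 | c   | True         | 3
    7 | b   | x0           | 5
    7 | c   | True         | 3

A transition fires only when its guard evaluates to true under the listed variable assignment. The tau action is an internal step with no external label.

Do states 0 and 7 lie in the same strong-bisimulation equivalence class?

Refine partition for ~:
  π0 = {{0,1,2,3,4,5,6,7}}
  π1 = {{0,4,7},{1,3,5,6},{2}}
  π2 = {{0,7},{1,3,5,6},{2},{4}}
stable after 3 split(s): 4 block(s)
0∈{0,7}, 7∈{0,7}

Answer: BISIMILAR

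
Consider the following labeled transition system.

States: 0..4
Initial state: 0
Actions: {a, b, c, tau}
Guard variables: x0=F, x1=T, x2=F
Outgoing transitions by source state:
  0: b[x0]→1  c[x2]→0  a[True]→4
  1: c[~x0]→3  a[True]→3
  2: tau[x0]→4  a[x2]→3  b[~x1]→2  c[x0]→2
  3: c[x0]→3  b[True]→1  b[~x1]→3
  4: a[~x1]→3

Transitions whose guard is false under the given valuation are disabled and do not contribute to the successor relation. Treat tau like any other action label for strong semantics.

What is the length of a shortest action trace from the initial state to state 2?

Layered search for 2:
  L0 = {0}
  L1 = {4}
2 never appears.

Answer: UNREACHABLE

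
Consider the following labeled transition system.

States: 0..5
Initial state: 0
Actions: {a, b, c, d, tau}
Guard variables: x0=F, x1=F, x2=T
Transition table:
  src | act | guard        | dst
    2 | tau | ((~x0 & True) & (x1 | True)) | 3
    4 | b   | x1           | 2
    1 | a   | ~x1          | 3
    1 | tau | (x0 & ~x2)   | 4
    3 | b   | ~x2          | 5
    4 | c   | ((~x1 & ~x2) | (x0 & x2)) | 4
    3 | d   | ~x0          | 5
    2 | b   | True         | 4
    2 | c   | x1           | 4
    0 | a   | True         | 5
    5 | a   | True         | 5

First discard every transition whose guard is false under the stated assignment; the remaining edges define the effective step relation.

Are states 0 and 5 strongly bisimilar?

Answer: BISIMILAR

Analysis:
Bisimulation quotient by refinement:
  π0 = {{0,1,2,3,4,5}}
  π1 = {{0,1,5},{2},{3},{4}}
  π2 = {{0,5},{1},{2},{3},{4}}
stable after 3 split(s): 5 block(s)
0∈{0,5}, 5∈{0,5}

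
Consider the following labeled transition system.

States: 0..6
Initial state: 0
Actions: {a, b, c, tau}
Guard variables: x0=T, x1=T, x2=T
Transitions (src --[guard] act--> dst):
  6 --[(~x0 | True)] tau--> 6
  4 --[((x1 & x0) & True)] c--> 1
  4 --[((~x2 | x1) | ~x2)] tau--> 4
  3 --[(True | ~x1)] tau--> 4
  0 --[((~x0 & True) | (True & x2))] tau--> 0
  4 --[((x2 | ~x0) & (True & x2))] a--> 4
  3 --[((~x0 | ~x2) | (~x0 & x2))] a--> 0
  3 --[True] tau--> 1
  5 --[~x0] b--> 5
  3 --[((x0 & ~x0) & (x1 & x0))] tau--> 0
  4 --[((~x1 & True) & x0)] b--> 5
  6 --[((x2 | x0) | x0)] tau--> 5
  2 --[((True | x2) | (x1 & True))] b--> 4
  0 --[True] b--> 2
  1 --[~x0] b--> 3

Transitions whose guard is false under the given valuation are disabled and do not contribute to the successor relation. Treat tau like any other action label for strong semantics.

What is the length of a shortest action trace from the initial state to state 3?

Answer: UNREACHABLE

Trace:
Breadth-first toward 3:
  depth 0: {0}
  depth 1: {2}
  depth 2: {4}
  depth 3: {1}
3 never appears.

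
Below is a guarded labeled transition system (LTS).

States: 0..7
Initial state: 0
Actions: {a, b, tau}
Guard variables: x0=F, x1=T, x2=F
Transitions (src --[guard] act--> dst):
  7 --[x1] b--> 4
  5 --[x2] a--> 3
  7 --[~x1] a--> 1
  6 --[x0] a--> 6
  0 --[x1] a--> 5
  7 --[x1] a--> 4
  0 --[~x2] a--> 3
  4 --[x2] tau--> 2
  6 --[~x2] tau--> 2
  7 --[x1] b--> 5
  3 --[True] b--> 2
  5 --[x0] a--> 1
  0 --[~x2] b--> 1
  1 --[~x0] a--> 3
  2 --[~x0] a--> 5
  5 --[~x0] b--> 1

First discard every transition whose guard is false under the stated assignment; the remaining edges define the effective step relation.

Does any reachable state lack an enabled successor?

Reach set: {0,1,2,3,5}
  0: a→3  a→5  b→1  [3 exit(s)]
  1: a→3  [1 exit(s)]
  2: a→5  [1 exit(s)]
  3: b→2  [1 exit(s)]
  5: b→1  [1 exit(s)]

Answer: DEADLOCK-FREE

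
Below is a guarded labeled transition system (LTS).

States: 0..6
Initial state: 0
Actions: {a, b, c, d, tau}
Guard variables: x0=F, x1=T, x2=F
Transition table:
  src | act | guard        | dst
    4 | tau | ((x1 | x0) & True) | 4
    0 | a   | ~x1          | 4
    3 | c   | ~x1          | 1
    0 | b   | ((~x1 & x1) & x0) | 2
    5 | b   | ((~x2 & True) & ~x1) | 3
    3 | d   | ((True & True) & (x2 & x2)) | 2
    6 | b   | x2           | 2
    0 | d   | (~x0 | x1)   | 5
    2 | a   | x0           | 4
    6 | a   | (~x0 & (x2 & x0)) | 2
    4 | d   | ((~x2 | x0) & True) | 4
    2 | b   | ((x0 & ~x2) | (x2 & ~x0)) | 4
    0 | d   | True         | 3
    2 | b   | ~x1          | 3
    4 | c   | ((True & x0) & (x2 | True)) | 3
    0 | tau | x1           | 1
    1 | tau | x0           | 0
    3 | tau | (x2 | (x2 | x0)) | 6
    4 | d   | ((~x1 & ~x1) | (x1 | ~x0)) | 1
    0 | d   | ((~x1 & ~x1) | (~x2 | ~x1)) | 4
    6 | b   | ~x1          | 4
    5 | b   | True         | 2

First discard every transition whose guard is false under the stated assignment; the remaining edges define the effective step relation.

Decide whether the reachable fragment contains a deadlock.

R = {0,1,2,3,4,5}
  0: d→3  d→4  d→5  tau→1  [4 exit(s)]
  1: ∅  [no exit]
  2: ∅  [no exit]
  3: ∅  [no exit]
  4: d→1  d→4  tau→4  [3 exit(s)]
  5: b→2  [1 exit(s)]
trace reaching 1: tau

Answer: DEADLOCK at state 1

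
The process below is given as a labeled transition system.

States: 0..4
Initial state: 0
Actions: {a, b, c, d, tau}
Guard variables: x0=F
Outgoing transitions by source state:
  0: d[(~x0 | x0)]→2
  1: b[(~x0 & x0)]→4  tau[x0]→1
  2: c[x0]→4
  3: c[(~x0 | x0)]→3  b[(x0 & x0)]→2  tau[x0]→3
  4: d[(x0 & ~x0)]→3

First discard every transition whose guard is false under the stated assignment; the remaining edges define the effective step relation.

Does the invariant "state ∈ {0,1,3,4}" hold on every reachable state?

Inv-set: {0,1,3,4}
Reachable = {0,2}
  0: safe
  2: outside
witness against invariant: d → 2

Answer: INVARIANT VIOLATED at state 2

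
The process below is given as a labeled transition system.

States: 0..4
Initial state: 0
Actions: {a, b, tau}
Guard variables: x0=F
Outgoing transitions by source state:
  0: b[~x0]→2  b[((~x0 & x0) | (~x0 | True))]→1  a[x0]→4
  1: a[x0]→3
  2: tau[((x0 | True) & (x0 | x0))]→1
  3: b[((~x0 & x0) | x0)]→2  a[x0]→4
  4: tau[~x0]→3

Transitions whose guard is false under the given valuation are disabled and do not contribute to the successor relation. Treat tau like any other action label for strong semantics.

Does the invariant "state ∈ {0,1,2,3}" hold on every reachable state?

Inv-set: {0,1,2,3}
Reachable = {0,1,2}
  0: safe
  1: safe
  2: safe

Answer: INVARIANT HOLDS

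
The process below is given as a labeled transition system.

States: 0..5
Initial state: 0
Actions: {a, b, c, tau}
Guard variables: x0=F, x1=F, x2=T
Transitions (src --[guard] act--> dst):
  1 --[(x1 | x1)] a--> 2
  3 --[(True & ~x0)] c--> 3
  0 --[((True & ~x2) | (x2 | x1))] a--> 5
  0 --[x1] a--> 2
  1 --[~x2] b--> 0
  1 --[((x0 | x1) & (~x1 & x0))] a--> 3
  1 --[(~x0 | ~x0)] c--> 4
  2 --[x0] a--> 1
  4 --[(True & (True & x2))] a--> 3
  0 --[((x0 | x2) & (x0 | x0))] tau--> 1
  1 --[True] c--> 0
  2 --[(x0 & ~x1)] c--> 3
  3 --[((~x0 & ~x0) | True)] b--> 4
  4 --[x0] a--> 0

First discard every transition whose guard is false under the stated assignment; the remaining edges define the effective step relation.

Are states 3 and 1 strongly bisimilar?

Answer: NOT BISIMILAR

Trace:
Compute ~ classes (split until stable):
  P[0] = {{0,1,2,3,4,5}}
  P[1] = {{0,4},{1},{2,5},{3}}
  P[2] = {{0},{1},{2,5},{3},{4}}
stable after 3 split(s): 5 block(s)
3∈{3}, 1∈{1}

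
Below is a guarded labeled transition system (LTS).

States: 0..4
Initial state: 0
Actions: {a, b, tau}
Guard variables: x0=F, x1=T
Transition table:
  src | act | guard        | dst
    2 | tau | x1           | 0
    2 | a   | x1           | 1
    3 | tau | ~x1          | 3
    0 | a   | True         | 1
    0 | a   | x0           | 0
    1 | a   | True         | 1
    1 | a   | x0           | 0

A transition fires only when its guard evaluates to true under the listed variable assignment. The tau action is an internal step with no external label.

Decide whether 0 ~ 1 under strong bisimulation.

Compute ~ classes (split until stable):
  π0 = {{0,1,2,3,4}}
  π1 = {{0,1},{2},{3,4}}
stable after 2 split(s): 3 block(s)
0∈{0,1}, 1∈{0,1}

Answer: BISIMILAR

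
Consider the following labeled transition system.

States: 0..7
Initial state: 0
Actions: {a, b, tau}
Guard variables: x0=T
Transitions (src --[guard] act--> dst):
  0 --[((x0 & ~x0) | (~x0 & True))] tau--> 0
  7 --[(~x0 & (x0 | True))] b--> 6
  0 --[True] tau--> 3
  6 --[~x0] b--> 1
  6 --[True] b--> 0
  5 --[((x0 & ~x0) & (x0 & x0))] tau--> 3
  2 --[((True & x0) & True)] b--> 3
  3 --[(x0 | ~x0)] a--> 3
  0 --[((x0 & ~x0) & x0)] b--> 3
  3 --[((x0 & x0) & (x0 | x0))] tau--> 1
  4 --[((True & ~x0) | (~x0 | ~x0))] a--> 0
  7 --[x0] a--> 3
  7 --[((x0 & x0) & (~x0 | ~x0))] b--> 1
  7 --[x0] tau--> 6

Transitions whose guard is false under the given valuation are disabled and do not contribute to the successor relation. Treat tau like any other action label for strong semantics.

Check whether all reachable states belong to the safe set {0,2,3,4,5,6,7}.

Allowed set {0,2,3,4,5,6,7}
Reachable = {0,1,3}
  0: ok
  1: outside
  3: ok
witness against invariant: tau·tau → 1

Answer: INVARIANT VIOLATED at state 1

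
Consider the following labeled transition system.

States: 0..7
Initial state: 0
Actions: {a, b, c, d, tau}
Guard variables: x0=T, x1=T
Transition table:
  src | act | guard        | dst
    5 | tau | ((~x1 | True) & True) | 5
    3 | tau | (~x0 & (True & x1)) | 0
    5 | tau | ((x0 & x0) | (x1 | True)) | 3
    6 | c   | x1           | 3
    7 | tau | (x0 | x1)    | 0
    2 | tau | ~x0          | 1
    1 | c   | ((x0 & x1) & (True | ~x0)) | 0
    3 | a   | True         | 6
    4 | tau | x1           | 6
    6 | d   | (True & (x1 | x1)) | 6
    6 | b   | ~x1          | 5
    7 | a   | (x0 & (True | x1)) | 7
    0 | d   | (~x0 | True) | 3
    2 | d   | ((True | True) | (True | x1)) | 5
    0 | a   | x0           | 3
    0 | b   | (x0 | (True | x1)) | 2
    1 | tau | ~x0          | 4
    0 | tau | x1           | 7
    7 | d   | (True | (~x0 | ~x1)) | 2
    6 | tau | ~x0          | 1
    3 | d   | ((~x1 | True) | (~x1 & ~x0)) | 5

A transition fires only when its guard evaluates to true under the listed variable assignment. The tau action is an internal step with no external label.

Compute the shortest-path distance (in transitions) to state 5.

BFS to 5:
  L0 = {0}
  L1 = {2,3,7}
  L2 = {5,6}
5 enters at depth 2; path a·d

Answer: 2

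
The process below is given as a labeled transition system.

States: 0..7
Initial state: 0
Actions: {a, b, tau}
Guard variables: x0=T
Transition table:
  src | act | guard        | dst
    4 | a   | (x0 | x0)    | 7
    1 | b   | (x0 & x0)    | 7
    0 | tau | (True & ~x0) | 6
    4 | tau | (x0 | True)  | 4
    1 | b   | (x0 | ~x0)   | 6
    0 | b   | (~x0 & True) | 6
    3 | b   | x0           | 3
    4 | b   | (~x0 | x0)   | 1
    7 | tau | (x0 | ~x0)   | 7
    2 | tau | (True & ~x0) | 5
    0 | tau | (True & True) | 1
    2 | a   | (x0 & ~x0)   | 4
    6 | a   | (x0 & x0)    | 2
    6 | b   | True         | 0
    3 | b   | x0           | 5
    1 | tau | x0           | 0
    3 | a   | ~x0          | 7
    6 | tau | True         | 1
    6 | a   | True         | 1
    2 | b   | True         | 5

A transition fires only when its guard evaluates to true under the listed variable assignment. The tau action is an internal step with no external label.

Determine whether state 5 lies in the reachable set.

Answer: REACHABLE

Trace:
After dropping false guards: 15 live edges.
L0 = {0}
L1 = {1}  cumulative {0,1}
L2 = {6,7}  cumulative {0,1,6,7}
L3 = {2}  cumulative {0,1,2,6,7}
L4 = {5}  cumulative {0,1,2,5,6,7}
Reachable = {0,1,2,5,6,7}
Path to 5: tau·b·a·b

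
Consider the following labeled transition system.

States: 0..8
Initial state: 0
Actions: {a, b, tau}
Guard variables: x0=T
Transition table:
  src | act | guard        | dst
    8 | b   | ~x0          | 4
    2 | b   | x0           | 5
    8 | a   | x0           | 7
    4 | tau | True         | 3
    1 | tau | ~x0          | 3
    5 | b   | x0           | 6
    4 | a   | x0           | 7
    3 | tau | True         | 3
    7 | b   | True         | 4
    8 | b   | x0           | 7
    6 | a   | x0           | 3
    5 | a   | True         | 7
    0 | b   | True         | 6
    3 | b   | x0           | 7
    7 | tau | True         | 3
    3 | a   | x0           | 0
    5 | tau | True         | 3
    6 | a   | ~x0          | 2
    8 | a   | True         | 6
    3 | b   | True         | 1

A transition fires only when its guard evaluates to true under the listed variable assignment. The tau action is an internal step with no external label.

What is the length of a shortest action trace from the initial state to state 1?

BFS to 1:
  depth 0: {0}
  depth 1: {6}
  depth 2: {3}
  depth 3: {1,7}
depth(1)=3, e.g. b·a·b

Answer: 3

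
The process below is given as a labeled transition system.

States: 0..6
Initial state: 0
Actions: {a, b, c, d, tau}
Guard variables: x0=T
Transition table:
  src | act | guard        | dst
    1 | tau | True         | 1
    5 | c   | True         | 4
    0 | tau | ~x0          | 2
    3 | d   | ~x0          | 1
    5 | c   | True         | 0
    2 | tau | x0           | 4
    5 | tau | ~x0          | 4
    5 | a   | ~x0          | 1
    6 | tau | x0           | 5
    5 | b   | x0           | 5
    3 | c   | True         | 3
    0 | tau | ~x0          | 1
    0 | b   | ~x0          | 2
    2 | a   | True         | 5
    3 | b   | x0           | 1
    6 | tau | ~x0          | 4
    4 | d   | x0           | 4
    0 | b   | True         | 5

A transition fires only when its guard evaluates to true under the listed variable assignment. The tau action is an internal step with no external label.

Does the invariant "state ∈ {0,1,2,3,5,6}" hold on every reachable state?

Safe = {0,1,2,3,5,6}
Reach set: {0,4,5}
  0: ok
  4: outside
  5: ok
witness against invariant: b·c → 4

Answer: INVARIANT VIOLATED at state 4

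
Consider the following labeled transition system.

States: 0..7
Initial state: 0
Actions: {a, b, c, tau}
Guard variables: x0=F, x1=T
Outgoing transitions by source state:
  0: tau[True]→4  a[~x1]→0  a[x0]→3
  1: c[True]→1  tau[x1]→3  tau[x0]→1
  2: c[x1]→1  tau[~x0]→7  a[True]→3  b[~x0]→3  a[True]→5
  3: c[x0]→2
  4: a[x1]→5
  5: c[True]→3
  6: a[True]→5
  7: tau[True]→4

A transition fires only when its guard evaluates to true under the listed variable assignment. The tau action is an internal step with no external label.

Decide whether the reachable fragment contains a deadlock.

R = {0,3,4,5}
  0: tau→4  [deg 1]
  3: ∅  [deadlock]
  4: a→5  [deg 1]
  5: c→3  [deg 1]
Path to 3: tau·a·c

Answer: DEADLOCK at state 3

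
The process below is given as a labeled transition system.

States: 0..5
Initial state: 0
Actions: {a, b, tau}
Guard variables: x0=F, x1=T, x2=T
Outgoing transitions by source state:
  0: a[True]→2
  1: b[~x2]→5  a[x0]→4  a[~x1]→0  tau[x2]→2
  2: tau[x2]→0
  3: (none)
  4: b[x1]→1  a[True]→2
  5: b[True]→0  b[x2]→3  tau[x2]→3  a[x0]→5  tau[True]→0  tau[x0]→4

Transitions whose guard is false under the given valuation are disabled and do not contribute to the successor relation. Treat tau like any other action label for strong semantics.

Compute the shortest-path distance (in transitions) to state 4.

Layered search for 4:
  depth 0: {0}
  depth 1: {2}
4 never appears.

Answer: UNREACHABLE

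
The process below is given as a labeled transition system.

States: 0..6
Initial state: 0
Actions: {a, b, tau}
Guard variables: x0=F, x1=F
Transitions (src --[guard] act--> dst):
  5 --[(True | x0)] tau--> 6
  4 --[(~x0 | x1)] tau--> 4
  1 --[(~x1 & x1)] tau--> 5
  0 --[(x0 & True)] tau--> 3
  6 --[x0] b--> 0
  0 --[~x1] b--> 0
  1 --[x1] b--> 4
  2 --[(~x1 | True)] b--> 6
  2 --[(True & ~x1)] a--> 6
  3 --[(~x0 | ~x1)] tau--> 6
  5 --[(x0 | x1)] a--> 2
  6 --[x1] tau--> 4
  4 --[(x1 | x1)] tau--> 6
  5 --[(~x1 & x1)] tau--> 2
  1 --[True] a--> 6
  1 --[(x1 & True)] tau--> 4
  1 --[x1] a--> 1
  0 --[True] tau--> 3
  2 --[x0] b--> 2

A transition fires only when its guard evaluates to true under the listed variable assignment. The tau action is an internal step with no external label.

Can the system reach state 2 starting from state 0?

After dropping false guards: 8 live edges.
L0 = {0}
L1 = {3}  cumulative {0,3}
L2 = {6}  cumulative {0,3,6}
Reachable = {0,3,6}

Answer: UNREACHABLE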